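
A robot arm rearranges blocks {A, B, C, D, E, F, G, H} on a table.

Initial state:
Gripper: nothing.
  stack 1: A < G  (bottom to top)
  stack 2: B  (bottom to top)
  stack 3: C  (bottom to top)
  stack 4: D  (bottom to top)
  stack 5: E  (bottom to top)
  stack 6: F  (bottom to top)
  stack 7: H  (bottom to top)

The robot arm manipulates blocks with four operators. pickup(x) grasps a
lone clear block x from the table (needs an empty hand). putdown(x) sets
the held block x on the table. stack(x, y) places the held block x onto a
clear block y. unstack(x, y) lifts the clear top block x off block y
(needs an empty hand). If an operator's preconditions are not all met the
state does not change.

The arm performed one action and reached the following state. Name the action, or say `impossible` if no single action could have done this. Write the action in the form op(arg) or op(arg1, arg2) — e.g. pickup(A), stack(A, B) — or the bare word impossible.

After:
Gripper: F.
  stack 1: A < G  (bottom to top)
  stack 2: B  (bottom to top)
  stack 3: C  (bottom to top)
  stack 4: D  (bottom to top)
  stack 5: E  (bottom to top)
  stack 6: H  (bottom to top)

target: towers=[A/G; B; C; D; E; H] holding=F
     unstack(G, A) → towers=[A; B; C; D; E; F; H] holding=G
         pickup(E) → towers=[A/G; B; C; D; F; H] holding=E
         pickup(H) → towers=[A/G; B; C; D; E; F] holding=H
         pickup(B) → towers=[A/G; C; D; E; F; H] holding=B
         pickup(F) → towers=[A/G; B; C; D; E; H] holding=F  ← match
         pickup(D) → towers=[A/G; B; C; E; F; H] holding=D
         pickup(C) → towers=[A/G; B; D; E; F; H] holding=C

pickup(F)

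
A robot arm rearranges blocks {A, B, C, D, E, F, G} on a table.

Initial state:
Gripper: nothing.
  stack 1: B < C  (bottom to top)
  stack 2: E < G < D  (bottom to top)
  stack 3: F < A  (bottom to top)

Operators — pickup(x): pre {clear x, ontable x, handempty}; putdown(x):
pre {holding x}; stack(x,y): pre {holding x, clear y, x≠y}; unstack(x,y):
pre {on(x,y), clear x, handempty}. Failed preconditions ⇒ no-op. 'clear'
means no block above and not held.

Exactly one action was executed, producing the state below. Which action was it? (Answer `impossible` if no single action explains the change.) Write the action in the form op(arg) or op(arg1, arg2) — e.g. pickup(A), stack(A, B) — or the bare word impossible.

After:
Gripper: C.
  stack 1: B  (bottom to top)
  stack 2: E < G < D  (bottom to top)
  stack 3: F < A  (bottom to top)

unstack(C, B)

target: towers=[B; E/G/D; F/A] holding=C
     unstack(D, G) → towers=[B/C; E/G; F/A] holding=D
     unstack(A, F) → towers=[B/C; E/G/D; F] holding=A
     unstack(C, B) → towers=[B; E/G/D; F/A] holding=C  ← match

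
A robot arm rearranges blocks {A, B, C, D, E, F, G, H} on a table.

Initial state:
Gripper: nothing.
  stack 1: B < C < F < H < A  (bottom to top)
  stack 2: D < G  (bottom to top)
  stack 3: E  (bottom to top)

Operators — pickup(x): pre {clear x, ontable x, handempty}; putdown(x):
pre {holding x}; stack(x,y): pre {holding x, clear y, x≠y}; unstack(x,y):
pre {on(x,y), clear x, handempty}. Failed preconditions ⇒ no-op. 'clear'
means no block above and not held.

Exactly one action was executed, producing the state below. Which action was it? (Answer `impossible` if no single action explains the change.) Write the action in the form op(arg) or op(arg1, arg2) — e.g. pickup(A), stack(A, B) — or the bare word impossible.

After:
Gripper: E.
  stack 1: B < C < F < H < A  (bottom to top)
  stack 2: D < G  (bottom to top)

pickup(E)

target: towers=[B/C/F/H/A; D/G] holding=E
     unstack(G, D) → towers=[B/C/F/H/A; D; E] holding=G
     unstack(A, H) → towers=[B/C/F/H; D/G; E] holding=A
         pickup(E) → towers=[B/C/F/H/A; D/G] holding=E  ← match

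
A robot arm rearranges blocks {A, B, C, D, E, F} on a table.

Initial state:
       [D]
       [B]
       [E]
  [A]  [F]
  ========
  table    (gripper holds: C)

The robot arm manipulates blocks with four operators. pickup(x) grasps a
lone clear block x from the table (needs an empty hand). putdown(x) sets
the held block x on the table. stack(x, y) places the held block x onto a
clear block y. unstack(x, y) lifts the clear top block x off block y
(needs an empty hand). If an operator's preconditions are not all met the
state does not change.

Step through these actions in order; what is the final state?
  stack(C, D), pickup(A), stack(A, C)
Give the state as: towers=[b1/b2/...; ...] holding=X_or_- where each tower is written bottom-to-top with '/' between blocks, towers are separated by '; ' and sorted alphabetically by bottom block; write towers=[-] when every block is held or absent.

towers=[F/E/B/D/C/A] holding=-

step 1 (stack(C, D)): towers=[A; F/E/B/D/C] holding=-
step 2 (pickup(A)): towers=[F/E/B/D/C] holding=A
step 3 (stack(A, C)): towers=[F/E/B/D/C/A] holding=-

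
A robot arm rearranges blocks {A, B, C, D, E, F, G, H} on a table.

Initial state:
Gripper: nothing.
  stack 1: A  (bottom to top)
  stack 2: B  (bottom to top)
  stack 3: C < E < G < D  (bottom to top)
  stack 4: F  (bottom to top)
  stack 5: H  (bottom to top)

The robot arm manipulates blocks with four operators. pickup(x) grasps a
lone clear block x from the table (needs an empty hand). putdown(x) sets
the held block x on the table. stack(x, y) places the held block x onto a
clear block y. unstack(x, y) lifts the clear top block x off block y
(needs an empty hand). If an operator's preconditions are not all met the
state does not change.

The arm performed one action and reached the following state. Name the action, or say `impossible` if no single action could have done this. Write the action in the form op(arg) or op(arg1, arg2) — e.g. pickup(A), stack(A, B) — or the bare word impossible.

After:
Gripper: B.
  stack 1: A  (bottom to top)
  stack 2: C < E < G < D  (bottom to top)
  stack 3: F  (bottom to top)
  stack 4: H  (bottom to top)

pickup(B)

target: towers=[A; C/E/G/D; F; H] holding=B
         pickup(A) → towers=[B; C/E/G/D; F; H] holding=A
         pickup(H) → towers=[A; B; C/E/G/D; F] holding=H
         pickup(B) → towers=[A; C/E/G/D; F; H] holding=B  ← match
         pickup(F) → towers=[A; B; C/E/G/D; H] holding=F
     unstack(D, G) → towers=[A; B; C/E/G; F; H] holding=D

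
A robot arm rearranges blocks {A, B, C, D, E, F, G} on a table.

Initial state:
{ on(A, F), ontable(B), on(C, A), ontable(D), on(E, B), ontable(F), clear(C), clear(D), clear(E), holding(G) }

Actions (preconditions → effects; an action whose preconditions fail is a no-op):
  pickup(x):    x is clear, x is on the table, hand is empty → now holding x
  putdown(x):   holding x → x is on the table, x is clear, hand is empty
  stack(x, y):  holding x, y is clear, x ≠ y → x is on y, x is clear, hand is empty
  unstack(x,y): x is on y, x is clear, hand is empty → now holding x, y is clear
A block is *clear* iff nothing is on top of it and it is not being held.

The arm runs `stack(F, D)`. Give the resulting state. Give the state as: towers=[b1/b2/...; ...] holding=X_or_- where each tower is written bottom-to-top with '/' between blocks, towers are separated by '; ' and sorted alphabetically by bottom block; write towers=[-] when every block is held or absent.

before: towers=[B/E; D; F/A/C] holding=G
pre[stack(F, D)]: holding(F) fail, clear(D) ok, F≠D ok
holding(F) unmet → stack(F, D) is a no-op
after:  towers=[B/E; D; F/A/C] holding=G

towers=[B/E; D; F/A/C] holding=G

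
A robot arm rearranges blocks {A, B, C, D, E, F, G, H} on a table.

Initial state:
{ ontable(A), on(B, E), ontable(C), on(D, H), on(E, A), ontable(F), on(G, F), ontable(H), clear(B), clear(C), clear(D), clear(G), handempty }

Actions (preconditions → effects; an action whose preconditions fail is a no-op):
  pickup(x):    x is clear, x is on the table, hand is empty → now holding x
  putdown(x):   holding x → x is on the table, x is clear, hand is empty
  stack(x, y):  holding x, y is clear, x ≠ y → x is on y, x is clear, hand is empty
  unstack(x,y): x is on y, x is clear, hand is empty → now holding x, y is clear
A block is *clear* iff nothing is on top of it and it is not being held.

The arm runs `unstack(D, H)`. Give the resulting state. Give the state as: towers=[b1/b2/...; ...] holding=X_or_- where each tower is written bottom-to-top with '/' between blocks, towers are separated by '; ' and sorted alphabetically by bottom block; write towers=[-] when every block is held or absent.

before: towers=[A/E/B; C; F/G; H/D] holding=-
pre[unstack(D, H)]: on(D,H) yes, clear(D) yes, handempty yes
all met → apply unstack(D, H)
after:  towers=[A/E/B; C; F/G; H] holding=D

towers=[A/E/B; C; F/G; H] holding=D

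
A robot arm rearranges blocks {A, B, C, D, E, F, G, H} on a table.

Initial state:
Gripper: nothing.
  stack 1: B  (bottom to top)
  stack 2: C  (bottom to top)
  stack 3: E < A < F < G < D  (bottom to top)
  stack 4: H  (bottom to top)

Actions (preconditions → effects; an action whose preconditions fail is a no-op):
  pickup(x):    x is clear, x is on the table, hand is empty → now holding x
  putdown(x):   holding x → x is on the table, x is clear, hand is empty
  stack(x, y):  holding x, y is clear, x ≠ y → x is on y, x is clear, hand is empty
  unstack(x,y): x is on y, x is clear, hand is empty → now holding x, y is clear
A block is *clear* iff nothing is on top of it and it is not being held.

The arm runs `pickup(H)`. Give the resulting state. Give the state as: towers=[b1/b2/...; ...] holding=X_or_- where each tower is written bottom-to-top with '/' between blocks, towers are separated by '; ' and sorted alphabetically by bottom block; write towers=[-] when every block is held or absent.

before: towers=[B; C; E/A/F/G/D; H] holding=-
pre[pickup(H)]: clear(H) ✓, ontable(H) ✓, handempty ✓
all met → apply pickup(H)
after:  towers=[B; C; E/A/F/G/D] holding=H

towers=[B; C; E/A/F/G/D] holding=H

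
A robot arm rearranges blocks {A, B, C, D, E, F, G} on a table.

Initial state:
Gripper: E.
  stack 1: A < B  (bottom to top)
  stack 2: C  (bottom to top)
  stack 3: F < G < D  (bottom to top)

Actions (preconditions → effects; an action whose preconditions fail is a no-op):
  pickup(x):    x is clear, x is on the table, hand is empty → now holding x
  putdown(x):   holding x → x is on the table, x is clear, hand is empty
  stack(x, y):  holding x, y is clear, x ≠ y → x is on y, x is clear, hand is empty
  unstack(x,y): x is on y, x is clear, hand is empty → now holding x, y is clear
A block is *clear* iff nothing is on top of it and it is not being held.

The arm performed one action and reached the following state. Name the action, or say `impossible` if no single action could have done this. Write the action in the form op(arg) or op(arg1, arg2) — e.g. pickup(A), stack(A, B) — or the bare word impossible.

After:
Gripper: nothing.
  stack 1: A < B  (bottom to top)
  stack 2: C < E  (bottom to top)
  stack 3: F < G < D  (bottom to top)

target: towers=[A/B; C/E; F/G/D] holding=-
        putdown(E) → towers=[A/B; C; E; F/G/D] holding=-
       stack(E, B) → towers=[A/B/E; C; F/G/D] holding=-
       stack(E, D) → towers=[A/B; C; F/G/D/E] holding=-
       stack(E, C) → towers=[A/B; C/E; F/G/D] holding=-  ← match

stack(E, C)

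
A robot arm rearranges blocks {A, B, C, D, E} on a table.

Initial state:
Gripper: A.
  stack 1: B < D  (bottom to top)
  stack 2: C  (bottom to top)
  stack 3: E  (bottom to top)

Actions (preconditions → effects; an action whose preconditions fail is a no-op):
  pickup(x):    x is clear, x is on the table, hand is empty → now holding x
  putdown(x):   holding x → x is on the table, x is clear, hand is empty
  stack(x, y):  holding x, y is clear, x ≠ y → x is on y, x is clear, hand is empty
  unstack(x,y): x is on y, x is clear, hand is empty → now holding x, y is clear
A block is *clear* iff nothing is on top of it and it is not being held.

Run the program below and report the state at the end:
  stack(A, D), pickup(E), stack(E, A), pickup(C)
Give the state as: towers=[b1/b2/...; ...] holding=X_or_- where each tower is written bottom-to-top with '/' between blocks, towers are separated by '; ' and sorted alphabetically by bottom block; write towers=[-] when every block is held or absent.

towers=[B/D/A/E] holding=C

step 1 (stack(A, D)): towers=[B/D/A; C; E] holding=-
step 2 (pickup(E)): towers=[B/D/A; C] holding=E
step 3 (stack(E, A)): towers=[B/D/A/E; C] holding=-
step 4 (pickup(C)): towers=[B/D/A/E] holding=C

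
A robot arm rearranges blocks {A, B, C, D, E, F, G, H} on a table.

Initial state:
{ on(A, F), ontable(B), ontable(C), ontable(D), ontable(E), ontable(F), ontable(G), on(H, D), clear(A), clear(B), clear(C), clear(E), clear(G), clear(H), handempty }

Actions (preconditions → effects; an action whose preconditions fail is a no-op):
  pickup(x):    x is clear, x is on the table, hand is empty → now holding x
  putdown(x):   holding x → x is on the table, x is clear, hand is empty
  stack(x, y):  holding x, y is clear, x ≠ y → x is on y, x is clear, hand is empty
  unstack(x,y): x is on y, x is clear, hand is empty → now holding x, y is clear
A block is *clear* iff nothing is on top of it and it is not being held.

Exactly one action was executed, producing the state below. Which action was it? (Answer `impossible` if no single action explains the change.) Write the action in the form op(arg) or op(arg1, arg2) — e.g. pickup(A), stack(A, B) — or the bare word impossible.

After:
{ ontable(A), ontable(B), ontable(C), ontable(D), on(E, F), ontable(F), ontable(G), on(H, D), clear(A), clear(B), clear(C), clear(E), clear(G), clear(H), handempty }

impossible

target: towers=[A; B; C; D/H; F/E; G] holding=-
         pickup(G) → towers=[B; C; D/H; E; F/A] holding=G
     unstack(A, F) → towers=[B; C; D/H; E; F; G] holding=A
         pickup(E) → towers=[B; C; D/H; F/A; G] holding=E
     unstack(H, D) → towers=[B; C; D; E; F/A; G] holding=H
         pickup(B) → towers=[C; D/H; E; F/A; G] holding=B
         pickup(C) → towers=[B; D/H; E; F/A; G] holding=C
none of the 6 applicable actions match → impossible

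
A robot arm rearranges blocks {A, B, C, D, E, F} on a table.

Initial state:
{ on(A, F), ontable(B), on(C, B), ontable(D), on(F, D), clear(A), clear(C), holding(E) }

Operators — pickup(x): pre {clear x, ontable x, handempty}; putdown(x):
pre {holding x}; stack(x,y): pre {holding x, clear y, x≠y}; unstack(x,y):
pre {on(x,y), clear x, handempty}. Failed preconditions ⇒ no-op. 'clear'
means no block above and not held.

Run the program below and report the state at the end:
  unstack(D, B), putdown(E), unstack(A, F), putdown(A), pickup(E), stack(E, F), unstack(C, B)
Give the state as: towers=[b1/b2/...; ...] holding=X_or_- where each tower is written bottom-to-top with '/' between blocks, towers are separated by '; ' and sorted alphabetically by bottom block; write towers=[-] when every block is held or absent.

step 1 (unstack(D, B)) [no-op]: towers=[B/C; D/F/A] holding=E
step 2 (putdown(E)): towers=[B/C; D/F/A; E] holding=-
step 3 (unstack(A, F)): towers=[B/C; D/F; E] holding=A
step 4 (putdown(A)): towers=[A; B/C; D/F; E] holding=-
step 5 (pickup(E)): towers=[A; B/C; D/F] holding=E
step 6 (stack(E, F)): towers=[A; B/C; D/F/E] holding=-
step 7 (unstack(C, B)): towers=[A; B; D/F/E] holding=C

towers=[A; B; D/F/E] holding=C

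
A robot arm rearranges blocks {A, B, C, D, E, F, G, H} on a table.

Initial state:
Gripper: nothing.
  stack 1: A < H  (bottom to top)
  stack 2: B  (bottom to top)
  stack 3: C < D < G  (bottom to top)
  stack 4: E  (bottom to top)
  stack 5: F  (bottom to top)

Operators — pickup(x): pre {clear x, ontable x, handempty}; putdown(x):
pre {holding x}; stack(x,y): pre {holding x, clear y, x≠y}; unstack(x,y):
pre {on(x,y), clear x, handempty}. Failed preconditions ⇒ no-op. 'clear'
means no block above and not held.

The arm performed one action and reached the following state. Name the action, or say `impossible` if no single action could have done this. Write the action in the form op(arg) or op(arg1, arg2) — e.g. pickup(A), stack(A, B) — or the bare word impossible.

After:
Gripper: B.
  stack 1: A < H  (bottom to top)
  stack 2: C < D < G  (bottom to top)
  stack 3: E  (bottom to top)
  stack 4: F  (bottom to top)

target: towers=[A/H; C/D/G; E; F] holding=B
     unstack(G, D) → towers=[A/H; B; C/D; E; F] holding=G
         pickup(E) → towers=[A/H; B; C/D/G; F] holding=E
     unstack(H, A) → towers=[A; B; C/D/G; E; F] holding=H
         pickup(B) → towers=[A/H; C/D/G; E; F] holding=B  ← match
         pickup(F) → towers=[A/H; B; C/D/G; E] holding=F

pickup(B)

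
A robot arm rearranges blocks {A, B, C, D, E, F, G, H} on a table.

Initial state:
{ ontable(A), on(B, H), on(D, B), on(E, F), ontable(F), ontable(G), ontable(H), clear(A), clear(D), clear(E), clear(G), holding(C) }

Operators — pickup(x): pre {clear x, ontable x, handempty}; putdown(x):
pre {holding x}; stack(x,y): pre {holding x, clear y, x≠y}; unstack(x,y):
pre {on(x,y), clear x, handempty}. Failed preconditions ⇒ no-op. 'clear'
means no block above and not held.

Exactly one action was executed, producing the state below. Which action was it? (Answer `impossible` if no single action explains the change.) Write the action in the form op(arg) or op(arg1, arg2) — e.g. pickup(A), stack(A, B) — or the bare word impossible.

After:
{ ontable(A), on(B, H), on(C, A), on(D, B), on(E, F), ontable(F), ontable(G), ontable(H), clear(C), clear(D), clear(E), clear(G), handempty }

target: towers=[A/C; F/E; G; H/B/D] holding=-
        putdown(C) → towers=[A; C; F/E; G; H/B/D] holding=-
       stack(C, G) → towers=[A; F/E; G/C; H/B/D] holding=-
       stack(C, A) → towers=[A/C; F/E; G; H/B/D] holding=-  ← match
       stack(C, E) → towers=[A; F/E/C; G; H/B/D] holding=-
       stack(C, D) → towers=[A; F/E; G; H/B/D/C] holding=-

stack(C, A)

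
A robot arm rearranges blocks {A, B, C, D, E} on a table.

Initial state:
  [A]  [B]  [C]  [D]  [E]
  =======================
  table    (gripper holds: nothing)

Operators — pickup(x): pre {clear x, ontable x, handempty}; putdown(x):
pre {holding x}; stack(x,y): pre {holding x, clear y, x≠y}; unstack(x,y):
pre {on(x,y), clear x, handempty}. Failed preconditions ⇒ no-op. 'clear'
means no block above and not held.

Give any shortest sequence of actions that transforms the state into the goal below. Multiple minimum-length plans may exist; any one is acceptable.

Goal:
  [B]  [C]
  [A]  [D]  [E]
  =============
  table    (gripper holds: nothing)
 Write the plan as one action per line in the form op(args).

pickup(B)
stack(B, A)
pickup(C)
stack(C, D)

step 1 (pickup(B)): towers=[A; C; D; E] holding=B
step 2 (stack(B, A)): towers=[A/B; C; D; E] holding=-
step 3 (pickup(C)): towers=[A/B; D; E] holding=C
step 4 (stack(C, D)): towers=[A/B; D/C; E] holding=-
goal check: towers=[A/B; D/C; E] holding=- — reached (length 4, optimal by BFS)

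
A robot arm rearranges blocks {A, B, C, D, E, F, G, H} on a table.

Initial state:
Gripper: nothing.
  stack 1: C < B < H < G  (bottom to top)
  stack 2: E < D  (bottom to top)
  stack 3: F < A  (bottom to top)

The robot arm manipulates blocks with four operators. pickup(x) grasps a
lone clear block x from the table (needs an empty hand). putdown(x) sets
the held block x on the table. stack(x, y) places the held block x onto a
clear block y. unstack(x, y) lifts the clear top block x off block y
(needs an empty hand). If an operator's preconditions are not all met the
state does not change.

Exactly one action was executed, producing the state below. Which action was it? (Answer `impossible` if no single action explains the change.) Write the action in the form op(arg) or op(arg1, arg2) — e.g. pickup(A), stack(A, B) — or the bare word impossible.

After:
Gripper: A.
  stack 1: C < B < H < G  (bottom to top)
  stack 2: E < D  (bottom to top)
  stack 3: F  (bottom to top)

target: towers=[C/B/H/G; E/D; F] holding=A
     unstack(G, H) → towers=[C/B/H; E/D; F/A] holding=G
     unstack(A, F) → towers=[C/B/H/G; E/D; F] holding=A  ← match
     unstack(D, E) → towers=[C/B/H/G; E; F/A] holding=D

unstack(A, F)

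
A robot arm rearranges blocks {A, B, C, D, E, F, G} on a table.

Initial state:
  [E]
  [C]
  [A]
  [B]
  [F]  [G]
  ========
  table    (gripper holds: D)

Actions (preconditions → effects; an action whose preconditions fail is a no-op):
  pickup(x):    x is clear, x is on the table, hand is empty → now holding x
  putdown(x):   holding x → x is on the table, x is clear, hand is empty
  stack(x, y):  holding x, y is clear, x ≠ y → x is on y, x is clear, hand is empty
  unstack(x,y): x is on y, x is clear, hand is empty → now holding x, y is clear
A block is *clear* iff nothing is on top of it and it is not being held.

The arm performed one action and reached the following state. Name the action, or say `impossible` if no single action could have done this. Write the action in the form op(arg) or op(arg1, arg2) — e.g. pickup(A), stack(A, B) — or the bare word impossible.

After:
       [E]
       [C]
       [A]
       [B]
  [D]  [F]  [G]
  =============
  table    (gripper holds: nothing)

putdown(D)

target: towers=[D; F/B/A/C/E; G] holding=-
        putdown(D) → towers=[D; F/B/A/C/E; G] holding=-  ← match
       stack(D, G) → towers=[F/B/A/C/E; G/D] holding=-
       stack(D, E) → towers=[F/B/A/C/E/D; G] holding=-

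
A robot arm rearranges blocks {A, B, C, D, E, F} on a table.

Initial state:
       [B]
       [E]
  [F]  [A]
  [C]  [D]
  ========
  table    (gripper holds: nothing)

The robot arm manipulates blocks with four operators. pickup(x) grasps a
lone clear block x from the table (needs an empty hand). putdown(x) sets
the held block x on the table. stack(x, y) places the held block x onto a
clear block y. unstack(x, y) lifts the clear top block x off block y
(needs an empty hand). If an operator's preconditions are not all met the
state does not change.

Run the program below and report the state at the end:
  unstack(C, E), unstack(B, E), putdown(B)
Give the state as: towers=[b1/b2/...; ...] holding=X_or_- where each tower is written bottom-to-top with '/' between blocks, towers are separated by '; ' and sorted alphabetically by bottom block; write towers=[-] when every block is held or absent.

step 1 (unstack(C, E)) [no-op]: towers=[C/F; D/A/E/B] holding=-
step 2 (unstack(B, E)): towers=[C/F; D/A/E] holding=B
step 3 (putdown(B)): towers=[B; C/F; D/A/E] holding=-

towers=[B; C/F; D/A/E] holding=-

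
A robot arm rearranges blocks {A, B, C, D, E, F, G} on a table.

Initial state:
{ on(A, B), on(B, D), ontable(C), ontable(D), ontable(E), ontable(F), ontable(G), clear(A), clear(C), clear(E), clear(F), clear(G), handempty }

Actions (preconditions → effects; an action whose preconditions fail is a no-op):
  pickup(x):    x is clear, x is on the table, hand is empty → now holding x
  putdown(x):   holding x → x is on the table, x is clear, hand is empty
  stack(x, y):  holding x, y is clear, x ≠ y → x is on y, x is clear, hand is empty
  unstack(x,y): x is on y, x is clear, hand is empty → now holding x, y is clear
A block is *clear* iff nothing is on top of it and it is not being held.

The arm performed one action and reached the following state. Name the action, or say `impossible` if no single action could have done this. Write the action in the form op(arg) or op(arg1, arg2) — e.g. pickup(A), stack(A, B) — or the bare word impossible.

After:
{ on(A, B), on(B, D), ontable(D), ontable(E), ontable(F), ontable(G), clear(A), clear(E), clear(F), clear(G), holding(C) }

target: towers=[D/B/A; E; F; G] holding=C
         pickup(F) → towers=[C; D/B/A; E; G] holding=F
         pickup(G) → towers=[C; D/B/A; E; F] holding=G
     unstack(A, B) → towers=[C; D/B; E; F; G] holding=A
         pickup(E) → towers=[C; D/B/A; F; G] holding=E
         pickup(C) → towers=[D/B/A; E; F; G] holding=C  ← match

pickup(C)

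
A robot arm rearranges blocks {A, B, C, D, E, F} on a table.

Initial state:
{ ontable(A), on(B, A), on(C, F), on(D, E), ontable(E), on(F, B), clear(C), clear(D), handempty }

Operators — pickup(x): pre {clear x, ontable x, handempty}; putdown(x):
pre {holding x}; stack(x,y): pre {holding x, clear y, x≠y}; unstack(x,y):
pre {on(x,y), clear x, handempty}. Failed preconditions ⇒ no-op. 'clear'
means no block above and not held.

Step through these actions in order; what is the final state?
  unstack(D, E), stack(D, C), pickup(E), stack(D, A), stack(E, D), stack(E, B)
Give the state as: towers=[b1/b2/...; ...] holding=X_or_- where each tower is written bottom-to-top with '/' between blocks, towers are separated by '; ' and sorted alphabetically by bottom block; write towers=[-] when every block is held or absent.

step 1 (unstack(D, E)): towers=[A/B/F/C; E] holding=D
step 2 (stack(D, C)): towers=[A/B/F/C/D; E] holding=-
step 3 (pickup(E)): towers=[A/B/F/C/D] holding=E
step 4 (stack(D, A)) [no-op]: towers=[A/B/F/C/D] holding=E
step 5 (stack(E, D)): towers=[A/B/F/C/D/E] holding=-
step 6 (stack(E, B)) [no-op]: towers=[A/B/F/C/D/E] holding=-

towers=[A/B/F/C/D/E] holding=-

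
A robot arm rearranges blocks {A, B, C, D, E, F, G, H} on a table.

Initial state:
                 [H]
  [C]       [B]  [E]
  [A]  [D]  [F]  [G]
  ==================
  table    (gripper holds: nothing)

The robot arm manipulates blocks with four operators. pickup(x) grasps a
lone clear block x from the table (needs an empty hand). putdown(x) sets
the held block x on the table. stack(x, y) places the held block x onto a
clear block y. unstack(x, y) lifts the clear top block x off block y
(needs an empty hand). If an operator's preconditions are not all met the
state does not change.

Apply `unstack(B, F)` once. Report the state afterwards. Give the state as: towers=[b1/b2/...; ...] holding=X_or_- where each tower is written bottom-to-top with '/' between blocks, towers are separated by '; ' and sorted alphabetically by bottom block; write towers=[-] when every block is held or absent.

before: towers=[A/C; D; F/B; G/E/H] holding=-
pre[unstack(B, F)]: on(B,F) yes, clear(B) yes, handempty yes
all met → apply unstack(B, F)
after:  towers=[A/C; D; F; G/E/H] holding=B

towers=[A/C; D; F; G/E/H] holding=B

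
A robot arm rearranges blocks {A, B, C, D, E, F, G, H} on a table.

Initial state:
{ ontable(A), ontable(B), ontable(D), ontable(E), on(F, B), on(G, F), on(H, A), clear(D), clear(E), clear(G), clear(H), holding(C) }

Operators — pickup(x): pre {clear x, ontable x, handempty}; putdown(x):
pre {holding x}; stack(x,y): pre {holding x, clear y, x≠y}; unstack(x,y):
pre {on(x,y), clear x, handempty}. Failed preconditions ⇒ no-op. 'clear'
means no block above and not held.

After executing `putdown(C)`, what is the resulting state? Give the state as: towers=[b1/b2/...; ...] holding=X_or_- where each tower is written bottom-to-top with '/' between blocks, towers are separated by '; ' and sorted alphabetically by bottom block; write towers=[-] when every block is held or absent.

towers=[A/H; B/F/G; C; D; E] holding=-

before: towers=[A/H; B/F/G; D; E] holding=C
pre[putdown(C)]: holding(C) ok
all met → apply putdown(C)
after:  towers=[A/H; B/F/G; C; D; E] holding=-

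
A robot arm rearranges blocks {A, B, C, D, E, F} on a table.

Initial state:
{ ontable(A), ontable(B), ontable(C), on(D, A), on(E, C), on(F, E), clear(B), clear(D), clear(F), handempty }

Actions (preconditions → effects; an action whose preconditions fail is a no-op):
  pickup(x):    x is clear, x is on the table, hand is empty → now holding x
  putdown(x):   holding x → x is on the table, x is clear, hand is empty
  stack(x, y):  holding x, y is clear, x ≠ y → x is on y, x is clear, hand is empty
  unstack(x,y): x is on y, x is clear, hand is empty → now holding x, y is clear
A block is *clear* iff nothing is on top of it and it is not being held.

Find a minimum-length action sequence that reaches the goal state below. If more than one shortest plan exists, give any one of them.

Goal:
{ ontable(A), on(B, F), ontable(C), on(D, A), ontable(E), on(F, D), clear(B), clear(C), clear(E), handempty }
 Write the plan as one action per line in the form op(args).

step 1 (unstack(F, E)): towers=[A/D; B; C/E] holding=F
step 2 (stack(F, D)): towers=[A/D/F; B; C/E] holding=-
step 3 (pickup(B)): towers=[A/D/F; C/E] holding=B
step 4 (stack(B, F)): towers=[A/D/F/B; C/E] holding=-
step 5 (unstack(E, C)): towers=[A/D/F/B; C] holding=E
step 6 (putdown(E)): towers=[A/D/F/B; C; E] holding=-
goal check: towers=[A/D/F/B; C; E] holding=- — reached (length 6, optimal by BFS)

unstack(F, E)
stack(F, D)
pickup(B)
stack(B, F)
unstack(E, C)
putdown(E)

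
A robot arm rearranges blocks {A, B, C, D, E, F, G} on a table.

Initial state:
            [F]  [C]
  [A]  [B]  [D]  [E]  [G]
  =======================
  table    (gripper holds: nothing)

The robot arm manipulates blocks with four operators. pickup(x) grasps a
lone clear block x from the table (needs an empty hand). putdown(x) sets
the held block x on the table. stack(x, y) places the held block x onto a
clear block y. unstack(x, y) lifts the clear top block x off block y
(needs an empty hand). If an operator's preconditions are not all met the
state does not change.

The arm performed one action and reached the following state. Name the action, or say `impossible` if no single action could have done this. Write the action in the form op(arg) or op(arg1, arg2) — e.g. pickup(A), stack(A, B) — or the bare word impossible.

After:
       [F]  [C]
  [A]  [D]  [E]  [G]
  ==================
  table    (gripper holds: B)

target: towers=[A; D/F; E/C; G] holding=B
         pickup(B) → towers=[A; D/F; E/C; G] holding=B  ← match
     unstack(F, D) → towers=[A; B; D; E/C; G] holding=F
         pickup(G) → towers=[A; B; D/F; E/C] holding=G
         pickup(A) → towers=[B; D/F; E/C; G] holding=A
     unstack(C, E) → towers=[A; B; D/F; E; G] holding=C

pickup(B)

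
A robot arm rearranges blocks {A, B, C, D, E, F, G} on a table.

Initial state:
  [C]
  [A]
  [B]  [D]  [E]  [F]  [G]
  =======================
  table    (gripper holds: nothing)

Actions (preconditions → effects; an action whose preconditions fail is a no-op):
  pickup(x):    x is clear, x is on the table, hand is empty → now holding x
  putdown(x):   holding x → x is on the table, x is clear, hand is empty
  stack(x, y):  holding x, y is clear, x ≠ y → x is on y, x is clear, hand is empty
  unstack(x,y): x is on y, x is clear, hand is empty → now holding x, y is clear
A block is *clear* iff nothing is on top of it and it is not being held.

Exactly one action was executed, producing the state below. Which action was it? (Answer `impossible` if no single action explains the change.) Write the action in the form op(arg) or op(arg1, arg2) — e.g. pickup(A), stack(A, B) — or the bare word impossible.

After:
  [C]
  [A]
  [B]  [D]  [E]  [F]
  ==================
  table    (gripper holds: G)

pickup(G)

target: towers=[B/A/C; D; E; F] holding=G
         pickup(F) → towers=[B/A/C; D; E; G] holding=F
         pickup(G) → towers=[B/A/C; D; E; F] holding=G  ← match
         pickup(D) → towers=[B/A/C; E; F; G] holding=D
         pickup(E) → towers=[B/A/C; D; F; G] holding=E
     unstack(C, A) → towers=[B/A; D; E; F; G] holding=C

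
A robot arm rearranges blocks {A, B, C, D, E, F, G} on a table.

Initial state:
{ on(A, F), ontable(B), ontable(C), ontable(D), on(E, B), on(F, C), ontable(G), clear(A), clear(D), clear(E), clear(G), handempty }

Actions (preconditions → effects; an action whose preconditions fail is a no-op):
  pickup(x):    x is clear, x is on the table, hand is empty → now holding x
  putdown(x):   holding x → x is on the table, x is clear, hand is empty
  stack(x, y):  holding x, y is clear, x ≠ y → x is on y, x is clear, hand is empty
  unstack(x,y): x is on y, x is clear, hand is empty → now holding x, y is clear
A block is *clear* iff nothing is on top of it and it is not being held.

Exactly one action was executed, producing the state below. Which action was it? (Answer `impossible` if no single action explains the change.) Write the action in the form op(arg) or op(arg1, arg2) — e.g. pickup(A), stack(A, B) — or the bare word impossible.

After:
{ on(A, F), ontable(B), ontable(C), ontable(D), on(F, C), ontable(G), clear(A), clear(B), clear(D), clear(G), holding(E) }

unstack(E, B)

target: towers=[B; C/F/A; D; G] holding=E
         pickup(G) → towers=[B/E; C/F/A; D] holding=G
         pickup(D) → towers=[B/E; C/F/A; G] holding=D
     unstack(A, F) → towers=[B/E; C/F; D; G] holding=A
     unstack(E, B) → towers=[B; C/F/A; D; G] holding=E  ← match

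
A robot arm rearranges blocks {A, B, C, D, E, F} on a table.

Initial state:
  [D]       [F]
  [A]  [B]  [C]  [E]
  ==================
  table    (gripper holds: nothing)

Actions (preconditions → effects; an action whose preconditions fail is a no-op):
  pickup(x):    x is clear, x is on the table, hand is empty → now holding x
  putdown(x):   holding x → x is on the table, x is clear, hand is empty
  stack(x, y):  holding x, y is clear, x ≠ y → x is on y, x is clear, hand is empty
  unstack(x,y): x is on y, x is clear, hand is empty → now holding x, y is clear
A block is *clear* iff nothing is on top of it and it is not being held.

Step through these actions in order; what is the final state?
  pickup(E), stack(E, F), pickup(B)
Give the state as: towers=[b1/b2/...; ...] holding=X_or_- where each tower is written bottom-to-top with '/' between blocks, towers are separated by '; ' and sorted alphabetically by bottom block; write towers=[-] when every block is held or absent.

towers=[A/D; C/F/E] holding=B

step 1 (pickup(E)): towers=[A/D; B; C/F] holding=E
step 2 (stack(E, F)): towers=[A/D; B; C/F/E] holding=-
step 3 (pickup(B)): towers=[A/D; C/F/E] holding=B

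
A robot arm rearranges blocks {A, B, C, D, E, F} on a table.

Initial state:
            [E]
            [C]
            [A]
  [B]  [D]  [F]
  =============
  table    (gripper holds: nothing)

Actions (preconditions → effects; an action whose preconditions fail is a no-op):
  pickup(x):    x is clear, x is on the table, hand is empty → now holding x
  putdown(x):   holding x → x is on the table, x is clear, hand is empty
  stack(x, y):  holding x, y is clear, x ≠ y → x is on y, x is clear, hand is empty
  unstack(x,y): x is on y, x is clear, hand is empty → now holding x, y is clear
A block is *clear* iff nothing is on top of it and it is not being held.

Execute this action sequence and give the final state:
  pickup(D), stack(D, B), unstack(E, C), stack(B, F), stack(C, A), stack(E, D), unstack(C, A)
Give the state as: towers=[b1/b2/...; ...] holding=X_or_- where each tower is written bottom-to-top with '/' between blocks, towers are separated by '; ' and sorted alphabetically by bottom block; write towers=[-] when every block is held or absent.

step 1 (pickup(D)): towers=[B; F/A/C/E] holding=D
step 2 (stack(D, B)): towers=[B/D; F/A/C/E] holding=-
step 3 (unstack(E, C)): towers=[B/D; F/A/C] holding=E
step 4 (stack(B, F)) [no-op]: towers=[B/D; F/A/C] holding=E
step 5 (stack(C, A)) [no-op]: towers=[B/D; F/A/C] holding=E
step 6 (stack(E, D)): towers=[B/D/E; F/A/C] holding=-
step 7 (unstack(C, A)): towers=[B/D/E; F/A] holding=C

towers=[B/D/E; F/A] holding=C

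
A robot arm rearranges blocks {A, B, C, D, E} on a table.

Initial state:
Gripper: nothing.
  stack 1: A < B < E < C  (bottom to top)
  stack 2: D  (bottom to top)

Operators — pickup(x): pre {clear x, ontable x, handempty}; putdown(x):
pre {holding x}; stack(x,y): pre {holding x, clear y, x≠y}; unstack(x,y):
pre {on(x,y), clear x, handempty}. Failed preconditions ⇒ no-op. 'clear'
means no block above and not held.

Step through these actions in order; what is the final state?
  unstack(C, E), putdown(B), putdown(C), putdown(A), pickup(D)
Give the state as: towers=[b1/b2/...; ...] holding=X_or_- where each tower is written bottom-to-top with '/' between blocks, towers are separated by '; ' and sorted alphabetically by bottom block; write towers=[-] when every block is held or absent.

step 1 (unstack(C, E)): towers=[A/B/E; D] holding=C
step 2 (putdown(B)) [no-op]: towers=[A/B/E; D] holding=C
step 3 (putdown(C)): towers=[A/B/E; C; D] holding=-
step 4 (putdown(A)) [no-op]: towers=[A/B/E; C; D] holding=-
step 5 (pickup(D)): towers=[A/B/E; C] holding=D

towers=[A/B/E; C] holding=D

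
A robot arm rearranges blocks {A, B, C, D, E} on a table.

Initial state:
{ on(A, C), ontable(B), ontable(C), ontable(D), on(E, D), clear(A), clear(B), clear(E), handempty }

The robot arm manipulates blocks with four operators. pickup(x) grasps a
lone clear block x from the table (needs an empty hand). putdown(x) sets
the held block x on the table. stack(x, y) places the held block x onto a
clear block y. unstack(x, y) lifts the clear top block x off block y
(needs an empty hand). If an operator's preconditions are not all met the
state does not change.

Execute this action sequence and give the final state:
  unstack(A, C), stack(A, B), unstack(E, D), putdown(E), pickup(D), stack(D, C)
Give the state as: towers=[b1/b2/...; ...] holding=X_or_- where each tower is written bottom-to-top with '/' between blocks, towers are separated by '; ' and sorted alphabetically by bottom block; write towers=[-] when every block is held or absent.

step 1 (unstack(A, C)): towers=[B; C; D/E] holding=A
step 2 (stack(A, B)): towers=[B/A; C; D/E] holding=-
step 3 (unstack(E, D)): towers=[B/A; C; D] holding=E
step 4 (putdown(E)): towers=[B/A; C; D; E] holding=-
step 5 (pickup(D)): towers=[B/A; C; E] holding=D
step 6 (stack(D, C)): towers=[B/A; C/D; E] holding=-

towers=[B/A; C/D; E] holding=-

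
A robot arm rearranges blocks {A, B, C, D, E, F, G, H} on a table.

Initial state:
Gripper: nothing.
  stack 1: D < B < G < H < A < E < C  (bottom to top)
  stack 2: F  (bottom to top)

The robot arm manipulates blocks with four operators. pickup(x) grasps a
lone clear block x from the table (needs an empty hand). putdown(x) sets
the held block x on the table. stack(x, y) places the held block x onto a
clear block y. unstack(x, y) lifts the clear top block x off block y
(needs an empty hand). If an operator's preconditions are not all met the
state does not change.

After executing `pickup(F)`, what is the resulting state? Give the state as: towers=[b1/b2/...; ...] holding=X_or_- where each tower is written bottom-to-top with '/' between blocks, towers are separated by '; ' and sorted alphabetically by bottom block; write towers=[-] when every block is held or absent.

towers=[D/B/G/H/A/E/C] holding=F

before: towers=[D/B/G/H/A/E/C; F] holding=-
pre[pickup(F)]: clear(F) ok, ontable(F) ok, handempty ok
all met → apply pickup(F)
after:  towers=[D/B/G/H/A/E/C] holding=F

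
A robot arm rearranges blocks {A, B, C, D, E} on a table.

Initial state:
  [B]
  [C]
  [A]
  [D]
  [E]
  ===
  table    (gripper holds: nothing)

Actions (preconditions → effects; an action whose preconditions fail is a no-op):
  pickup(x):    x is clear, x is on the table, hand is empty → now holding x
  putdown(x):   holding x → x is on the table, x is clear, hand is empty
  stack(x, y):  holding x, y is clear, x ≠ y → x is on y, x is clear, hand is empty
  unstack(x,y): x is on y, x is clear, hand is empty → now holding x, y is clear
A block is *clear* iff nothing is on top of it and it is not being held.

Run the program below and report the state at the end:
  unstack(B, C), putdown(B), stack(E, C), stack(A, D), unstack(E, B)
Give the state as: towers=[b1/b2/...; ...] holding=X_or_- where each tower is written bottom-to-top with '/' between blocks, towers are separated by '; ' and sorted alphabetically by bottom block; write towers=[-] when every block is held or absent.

towers=[B; E/D/A/C] holding=-

step 1 (unstack(B, C)): towers=[E/D/A/C] holding=B
step 2 (putdown(B)): towers=[B; E/D/A/C] holding=-
step 3 (stack(E, C)) [no-op]: towers=[B; E/D/A/C] holding=-
step 4 (stack(A, D)) [no-op]: towers=[B; E/D/A/C] holding=-
step 5 (unstack(E, B)) [no-op]: towers=[B; E/D/A/C] holding=-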